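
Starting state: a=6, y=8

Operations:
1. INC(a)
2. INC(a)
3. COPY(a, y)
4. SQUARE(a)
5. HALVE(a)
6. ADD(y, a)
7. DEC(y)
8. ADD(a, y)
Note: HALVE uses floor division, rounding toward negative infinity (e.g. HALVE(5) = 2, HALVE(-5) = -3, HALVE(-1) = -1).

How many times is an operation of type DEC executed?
1

Counting DEC operations:
Step 7: DEC(y) ← DEC
Total: 1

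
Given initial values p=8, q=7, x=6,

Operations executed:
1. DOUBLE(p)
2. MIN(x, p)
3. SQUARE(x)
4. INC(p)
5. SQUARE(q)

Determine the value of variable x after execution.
x = 36

Tracing execution:
Step 1: DOUBLE(p) → x = 6
Step 2: MIN(x, p) → x = 6
Step 3: SQUARE(x) → x = 36
Step 4: INC(p) → x = 36
Step 5: SQUARE(q) → x = 36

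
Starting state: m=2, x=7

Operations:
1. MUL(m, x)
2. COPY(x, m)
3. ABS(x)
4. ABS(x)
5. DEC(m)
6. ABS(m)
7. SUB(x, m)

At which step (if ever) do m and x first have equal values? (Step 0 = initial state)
Step 2

m and x first become equal after step 2.

Comparing values at each step:
Initial: m=2, x=7
After step 1: m=14, x=7
After step 2: m=14, x=14 ← equal!
After step 3: m=14, x=14 ← equal!
After step 4: m=14, x=14 ← equal!
After step 5: m=13, x=14
After step 6: m=13, x=14
After step 7: m=13, x=1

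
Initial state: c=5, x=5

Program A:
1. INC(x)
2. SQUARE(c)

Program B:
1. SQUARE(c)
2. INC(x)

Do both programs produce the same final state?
Yes

Program A final state: c=25, x=6
Program B final state: c=25, x=6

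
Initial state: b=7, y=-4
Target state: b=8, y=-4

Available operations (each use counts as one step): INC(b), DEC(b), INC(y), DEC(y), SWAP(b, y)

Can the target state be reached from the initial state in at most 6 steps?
Yes

Path (1 step): INC(b)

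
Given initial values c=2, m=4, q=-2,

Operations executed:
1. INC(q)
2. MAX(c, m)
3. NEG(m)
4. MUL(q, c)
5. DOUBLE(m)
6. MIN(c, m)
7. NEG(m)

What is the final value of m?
m = 8

Tracing execution:
Step 1: INC(q) → m = 4
Step 2: MAX(c, m) → m = 4
Step 3: NEG(m) → m = -4
Step 4: MUL(q, c) → m = -4
Step 5: DOUBLE(m) → m = -8
Step 6: MIN(c, m) → m = -8
Step 7: NEG(m) → m = 8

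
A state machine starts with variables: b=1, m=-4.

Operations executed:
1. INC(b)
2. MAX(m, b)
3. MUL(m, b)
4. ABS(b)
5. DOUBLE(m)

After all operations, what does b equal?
b = 2

Tracing execution:
Step 1: INC(b) → b = 2
Step 2: MAX(m, b) → b = 2
Step 3: MUL(m, b) → b = 2
Step 4: ABS(b) → b = 2
Step 5: DOUBLE(m) → b = 2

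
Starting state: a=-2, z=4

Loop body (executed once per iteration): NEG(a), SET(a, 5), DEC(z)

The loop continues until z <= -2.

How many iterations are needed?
6

Tracing iterations:
Initial: a=-2, z=4
After iteration 1: a=5, z=3
After iteration 2: a=5, z=2
After iteration 3: a=5, z=1
After iteration 4: a=5, z=0
After iteration 5: a=5, z=-1
After iteration 6: a=5, z=-2
z <= -2 now holds, so the loop exits after 6 iterations.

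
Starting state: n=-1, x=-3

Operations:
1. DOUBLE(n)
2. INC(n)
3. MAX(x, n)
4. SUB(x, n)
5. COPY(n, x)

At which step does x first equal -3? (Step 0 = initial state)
Step 0

Tracing x:
Initial: x = -3 ← first occurrence
After step 1: x = -3
After step 2: x = -3
After step 3: x = -1
After step 4: x = 0
After step 5: x = 0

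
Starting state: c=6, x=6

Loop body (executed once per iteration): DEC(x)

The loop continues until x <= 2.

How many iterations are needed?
4

Tracing iterations:
Initial: c=6, x=6
After iteration 1: c=6, x=5
After iteration 2: c=6, x=4
After iteration 3: c=6, x=3
After iteration 4: c=6, x=2
x <= 2 now holds, so the loop exits after 4 iterations.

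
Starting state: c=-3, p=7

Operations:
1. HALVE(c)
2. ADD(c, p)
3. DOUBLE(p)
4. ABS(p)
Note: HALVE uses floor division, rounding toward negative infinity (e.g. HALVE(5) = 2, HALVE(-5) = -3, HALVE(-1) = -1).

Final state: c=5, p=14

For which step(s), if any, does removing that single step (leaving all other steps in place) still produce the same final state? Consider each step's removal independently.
Step(s) 4

Testing removal of each single step:
Without step 1: final = c=4, p=14 (different)
Without step 2: final = c=-2, p=14 (different)
Without step 3: final = c=5, p=7 (different)
Without step 4: final = c=5, p=14 (same)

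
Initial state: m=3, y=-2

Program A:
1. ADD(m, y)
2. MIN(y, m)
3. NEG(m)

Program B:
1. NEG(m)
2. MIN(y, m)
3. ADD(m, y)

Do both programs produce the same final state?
No

Program A final state: m=-1, y=-2
Program B final state: m=-6, y=-3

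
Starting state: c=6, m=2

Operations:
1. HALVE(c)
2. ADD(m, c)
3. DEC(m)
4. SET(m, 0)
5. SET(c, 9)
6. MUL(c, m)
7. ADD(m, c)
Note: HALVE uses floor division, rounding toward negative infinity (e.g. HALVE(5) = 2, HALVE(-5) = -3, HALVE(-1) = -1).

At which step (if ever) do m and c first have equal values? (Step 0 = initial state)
Step 6

m and c first become equal after step 6.

Comparing values at each step:
Initial: m=2, c=6
After step 1: m=2, c=3
After step 2: m=5, c=3
After step 3: m=4, c=3
After step 4: m=0, c=3
After step 5: m=0, c=9
After step 6: m=0, c=0 ← equal!
After step 7: m=0, c=0 ← equal!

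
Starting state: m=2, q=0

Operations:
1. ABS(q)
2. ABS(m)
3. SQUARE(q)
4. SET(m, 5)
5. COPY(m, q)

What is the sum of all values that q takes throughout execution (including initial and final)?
0

Values of q at each step:
Initial: q = 0
After step 1: q = 0
After step 2: q = 0
After step 3: q = 0
After step 4: q = 0
After step 5: q = 0
Sum = 0 + 0 + 0 + 0 + 0 + 0 = 0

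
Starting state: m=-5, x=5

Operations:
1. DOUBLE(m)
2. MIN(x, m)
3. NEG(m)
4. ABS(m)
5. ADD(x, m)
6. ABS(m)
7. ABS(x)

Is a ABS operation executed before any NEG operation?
No

First ABS: step 4
First NEG: step 3
Since 4 > 3, NEG comes first.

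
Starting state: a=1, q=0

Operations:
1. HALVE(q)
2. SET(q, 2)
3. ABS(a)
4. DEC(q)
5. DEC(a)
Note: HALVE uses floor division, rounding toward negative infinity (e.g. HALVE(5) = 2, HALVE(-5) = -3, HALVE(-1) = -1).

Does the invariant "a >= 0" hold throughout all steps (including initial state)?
Yes

The invariant holds at every step.

State at each step:
Initial: a=1, q=0
After step 1: a=1, q=0
After step 2: a=1, q=2
After step 3: a=1, q=2
After step 4: a=1, q=1
After step 5: a=0, q=1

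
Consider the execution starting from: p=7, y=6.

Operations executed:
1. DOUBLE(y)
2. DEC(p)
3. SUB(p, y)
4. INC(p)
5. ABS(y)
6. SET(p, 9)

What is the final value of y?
y = 12

Tracing execution:
Step 1: DOUBLE(y) → y = 12
Step 2: DEC(p) → y = 12
Step 3: SUB(p, y) → y = 12
Step 4: INC(p) → y = 12
Step 5: ABS(y) → y = 12
Step 6: SET(p, 9) → y = 12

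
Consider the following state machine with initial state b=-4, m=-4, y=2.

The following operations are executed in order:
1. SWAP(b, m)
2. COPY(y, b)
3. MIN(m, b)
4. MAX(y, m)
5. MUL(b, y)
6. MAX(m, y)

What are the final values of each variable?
{b: 16, m: -4, y: -4}

Step-by-step execution:
Initial: b=-4, m=-4, y=2
After step 1 (SWAP(b, m)): b=-4, m=-4, y=2
After step 2 (COPY(y, b)): b=-4, m=-4, y=-4
After step 3 (MIN(m, b)): b=-4, m=-4, y=-4
After step 4 (MAX(y, m)): b=-4, m=-4, y=-4
After step 5 (MUL(b, y)): b=16, m=-4, y=-4
After step 6 (MAX(m, y)): b=16, m=-4, y=-4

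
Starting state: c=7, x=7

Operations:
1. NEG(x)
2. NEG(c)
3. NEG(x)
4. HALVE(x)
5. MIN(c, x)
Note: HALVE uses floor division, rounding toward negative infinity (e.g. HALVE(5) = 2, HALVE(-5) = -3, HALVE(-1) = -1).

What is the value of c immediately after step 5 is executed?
c = -7

Tracing c through execution:
Initial: c = 7
After step 1 (NEG(x)): c = 7
After step 2 (NEG(c)): c = -7
After step 3 (NEG(x)): c = -7
After step 4 (HALVE(x)): c = -7
After step 5 (MIN(c, x)): c = -7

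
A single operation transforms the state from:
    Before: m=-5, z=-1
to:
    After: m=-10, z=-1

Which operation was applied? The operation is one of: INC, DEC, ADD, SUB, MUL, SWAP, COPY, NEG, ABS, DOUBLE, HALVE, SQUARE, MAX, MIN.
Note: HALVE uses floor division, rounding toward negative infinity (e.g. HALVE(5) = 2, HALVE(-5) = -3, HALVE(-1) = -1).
DOUBLE(m)

Analyzing the change:
Before: m=-5, z=-1
After: m=-10, z=-1
Variable m changed from -5 to -10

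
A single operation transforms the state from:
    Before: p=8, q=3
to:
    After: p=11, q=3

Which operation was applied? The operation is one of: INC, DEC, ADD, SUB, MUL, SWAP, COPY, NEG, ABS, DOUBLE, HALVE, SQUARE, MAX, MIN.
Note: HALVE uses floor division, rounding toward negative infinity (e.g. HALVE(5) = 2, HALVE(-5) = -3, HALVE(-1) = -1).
ADD(p, q)

Analyzing the change:
Before: p=8, q=3
After: p=11, q=3
Variable p changed from 8 to 11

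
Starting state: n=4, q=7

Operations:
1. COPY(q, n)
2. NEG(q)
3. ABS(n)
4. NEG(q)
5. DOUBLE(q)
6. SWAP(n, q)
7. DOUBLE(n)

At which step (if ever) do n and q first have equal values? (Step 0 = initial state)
Step 1

n and q first become equal after step 1.

Comparing values at each step:
Initial: n=4, q=7
After step 1: n=4, q=4 ← equal!
After step 2: n=4, q=-4
After step 3: n=4, q=-4
After step 4: n=4, q=4 ← equal!
After step 5: n=4, q=8
After step 6: n=8, q=4
After step 7: n=16, q=4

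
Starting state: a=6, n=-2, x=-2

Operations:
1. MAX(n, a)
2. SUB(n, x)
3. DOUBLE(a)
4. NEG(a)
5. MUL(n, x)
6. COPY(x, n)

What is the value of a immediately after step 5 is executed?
a = -12

Tracing a through execution:
Initial: a = 6
After step 1 (MAX(n, a)): a = 6
After step 2 (SUB(n, x)): a = 6
After step 3 (DOUBLE(a)): a = 12
After step 4 (NEG(a)): a = -12
After step 5 (MUL(n, x)): a = -12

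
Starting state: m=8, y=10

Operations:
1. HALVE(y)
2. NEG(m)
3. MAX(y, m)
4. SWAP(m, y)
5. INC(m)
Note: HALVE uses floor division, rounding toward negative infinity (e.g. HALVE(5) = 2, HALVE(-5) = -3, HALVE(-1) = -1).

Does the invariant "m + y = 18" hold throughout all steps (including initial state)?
No, violated after step 1

The invariant is violated after step 1.

State at each step:
Initial: m=8, y=10
After step 1: m=8, y=5
After step 2: m=-8, y=5
After step 3: m=-8, y=5
After step 4: m=5, y=-8
After step 5: m=6, y=-8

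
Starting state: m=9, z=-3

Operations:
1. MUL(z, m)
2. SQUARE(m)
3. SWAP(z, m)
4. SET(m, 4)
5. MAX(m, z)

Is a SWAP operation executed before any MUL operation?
No

First SWAP: step 3
First MUL: step 1
Since 3 > 1, MUL comes first.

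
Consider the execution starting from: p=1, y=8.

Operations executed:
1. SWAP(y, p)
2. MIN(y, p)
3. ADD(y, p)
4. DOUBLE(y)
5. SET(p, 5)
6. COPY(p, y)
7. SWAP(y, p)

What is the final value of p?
p = 18

Tracing execution:
Step 1: SWAP(y, p) → p = 8
Step 2: MIN(y, p) → p = 8
Step 3: ADD(y, p) → p = 8
Step 4: DOUBLE(y) → p = 8
Step 5: SET(p, 5) → p = 5
Step 6: COPY(p, y) → p = 18
Step 7: SWAP(y, p) → p = 18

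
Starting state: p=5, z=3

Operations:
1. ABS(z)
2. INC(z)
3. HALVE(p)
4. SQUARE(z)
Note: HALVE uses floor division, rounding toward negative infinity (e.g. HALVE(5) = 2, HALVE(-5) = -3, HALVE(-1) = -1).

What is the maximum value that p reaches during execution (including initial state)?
5

Values of p at each step:
Initial: p = 5 ← maximum
After step 1: p = 5
After step 2: p = 5
After step 3: p = 2
After step 4: p = 2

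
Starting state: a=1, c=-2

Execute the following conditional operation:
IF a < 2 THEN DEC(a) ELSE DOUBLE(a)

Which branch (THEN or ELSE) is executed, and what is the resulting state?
Branch: THEN, Final state: a=0, c=-2

Evaluating condition: a < 2
a = 1
Condition is True, so THEN branch executes
After DEC(a): a=0, c=-2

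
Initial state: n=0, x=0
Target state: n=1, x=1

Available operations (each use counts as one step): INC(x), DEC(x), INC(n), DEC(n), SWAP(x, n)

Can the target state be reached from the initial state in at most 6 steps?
Yes

Path (2 steps): INC(x) → INC(n)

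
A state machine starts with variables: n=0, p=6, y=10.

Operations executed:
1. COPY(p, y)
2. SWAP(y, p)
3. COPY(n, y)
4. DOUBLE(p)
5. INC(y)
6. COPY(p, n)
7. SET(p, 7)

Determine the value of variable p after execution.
p = 7

Tracing execution:
Step 1: COPY(p, y) → p = 10
Step 2: SWAP(y, p) → p = 10
Step 3: COPY(n, y) → p = 10
Step 4: DOUBLE(p) → p = 20
Step 5: INC(y) → p = 20
Step 6: COPY(p, n) → p = 10
Step 7: SET(p, 7) → p = 7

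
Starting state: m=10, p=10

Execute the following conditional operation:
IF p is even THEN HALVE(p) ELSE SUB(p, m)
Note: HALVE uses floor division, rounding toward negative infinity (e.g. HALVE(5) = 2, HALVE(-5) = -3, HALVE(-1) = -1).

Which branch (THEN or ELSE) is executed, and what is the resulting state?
Branch: THEN, Final state: m=10, p=5

Evaluating condition: p is even
Condition is True, so THEN branch executes
After HALVE(p): m=10, p=5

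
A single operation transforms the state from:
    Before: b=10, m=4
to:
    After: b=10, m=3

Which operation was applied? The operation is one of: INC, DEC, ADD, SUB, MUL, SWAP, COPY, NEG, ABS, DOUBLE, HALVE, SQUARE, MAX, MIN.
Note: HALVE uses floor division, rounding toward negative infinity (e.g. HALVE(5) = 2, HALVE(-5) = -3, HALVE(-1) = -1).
DEC(m)

Analyzing the change:
Before: b=10, m=4
After: b=10, m=3
Variable m changed from 4 to 3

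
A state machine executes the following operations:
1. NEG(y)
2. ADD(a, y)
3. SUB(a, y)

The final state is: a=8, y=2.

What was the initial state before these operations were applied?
a=8, y=-2

Working backwards:
Final state: a=8, y=2
Before step 3 (SUB(a, y)): a=10, y=2
Before step 2 (ADD(a, y)): a=8, y=2
Before step 1 (NEG(y)): a=8, y=-2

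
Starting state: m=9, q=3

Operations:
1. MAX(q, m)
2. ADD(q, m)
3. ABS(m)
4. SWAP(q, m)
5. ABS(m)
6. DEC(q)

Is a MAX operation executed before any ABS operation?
Yes

First MAX: step 1
First ABS: step 3
Since 1 < 3, MAX comes first.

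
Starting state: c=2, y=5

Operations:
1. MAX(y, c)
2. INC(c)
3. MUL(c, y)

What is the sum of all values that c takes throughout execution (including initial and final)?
22

Values of c at each step:
Initial: c = 2
After step 1: c = 2
After step 2: c = 3
After step 3: c = 15
Sum = 2 + 2 + 3 + 15 = 22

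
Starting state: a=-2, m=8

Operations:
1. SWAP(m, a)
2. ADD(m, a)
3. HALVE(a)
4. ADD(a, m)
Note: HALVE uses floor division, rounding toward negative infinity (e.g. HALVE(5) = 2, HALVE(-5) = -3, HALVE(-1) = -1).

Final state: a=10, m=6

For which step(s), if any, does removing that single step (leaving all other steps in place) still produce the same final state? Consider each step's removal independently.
None - removing any single step changes the final result

Testing removal of each single step:
Without step 1: final = a=5, m=6 (different)
Without step 2: final = a=2, m=-2 (different)
Without step 3: final = a=14, m=6 (different)
Without step 4: final = a=4, m=6 (different)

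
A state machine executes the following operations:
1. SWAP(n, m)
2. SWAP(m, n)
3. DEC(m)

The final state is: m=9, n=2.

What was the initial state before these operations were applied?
m=10, n=2

Working backwards:
Final state: m=9, n=2
Before step 3 (DEC(m)): m=10, n=2
Before step 2 (SWAP(m, n)): m=2, n=10
Before step 1 (SWAP(n, m)): m=10, n=2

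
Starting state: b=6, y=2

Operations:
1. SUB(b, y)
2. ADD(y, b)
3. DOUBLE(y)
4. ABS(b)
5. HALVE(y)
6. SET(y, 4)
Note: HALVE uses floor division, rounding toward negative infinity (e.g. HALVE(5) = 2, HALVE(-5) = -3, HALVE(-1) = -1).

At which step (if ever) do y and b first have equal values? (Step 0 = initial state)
Step 6

y and b first become equal after step 6.

Comparing values at each step:
Initial: y=2, b=6
After step 1: y=2, b=4
After step 2: y=6, b=4
After step 3: y=12, b=4
After step 4: y=12, b=4
After step 5: y=6, b=4
After step 6: y=4, b=4 ← equal!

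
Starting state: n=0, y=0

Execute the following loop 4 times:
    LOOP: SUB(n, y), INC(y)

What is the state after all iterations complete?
n=-6, y=4

Iteration trace:
Start: n=0, y=0
After iteration 1: n=0, y=1
After iteration 2: n=-1, y=2
After iteration 3: n=-3, y=3
After iteration 4: n=-6, y=4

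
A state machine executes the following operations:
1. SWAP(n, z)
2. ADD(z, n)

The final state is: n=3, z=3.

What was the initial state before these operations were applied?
n=0, z=3

Working backwards:
Final state: n=3, z=3
Before step 2 (ADD(z, n)): n=3, z=0
Before step 1 (SWAP(n, z)): n=0, z=3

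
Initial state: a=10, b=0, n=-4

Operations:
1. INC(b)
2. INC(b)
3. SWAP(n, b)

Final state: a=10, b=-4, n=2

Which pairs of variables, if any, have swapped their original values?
None

Comparing initial and final values:
n: -4 → 2
b: 0 → -4
a: 10 → 10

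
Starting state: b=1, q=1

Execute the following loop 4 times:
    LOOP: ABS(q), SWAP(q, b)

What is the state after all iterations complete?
b=1, q=1

Iteration trace:
Start: b=1, q=1
After iteration 1: b=1, q=1
After iteration 2: b=1, q=1
After iteration 3: b=1, q=1
After iteration 4: b=1, q=1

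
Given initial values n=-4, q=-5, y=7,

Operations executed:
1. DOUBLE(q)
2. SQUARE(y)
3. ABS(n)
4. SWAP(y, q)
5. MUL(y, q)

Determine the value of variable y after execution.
y = -490

Tracing execution:
Step 1: DOUBLE(q) → y = 7
Step 2: SQUARE(y) → y = 49
Step 3: ABS(n) → y = 49
Step 4: SWAP(y, q) → y = -10
Step 5: MUL(y, q) → y = -490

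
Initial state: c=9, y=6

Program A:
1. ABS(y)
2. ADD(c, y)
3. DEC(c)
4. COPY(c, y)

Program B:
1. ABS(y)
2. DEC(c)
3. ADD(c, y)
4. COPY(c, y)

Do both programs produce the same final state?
Yes

Program A final state: c=6, y=6
Program B final state: c=6, y=6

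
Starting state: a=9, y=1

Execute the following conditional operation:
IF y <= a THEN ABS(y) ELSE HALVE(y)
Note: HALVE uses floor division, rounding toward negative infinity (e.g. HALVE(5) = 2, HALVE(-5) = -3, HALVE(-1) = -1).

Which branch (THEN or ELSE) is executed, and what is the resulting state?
Branch: THEN, Final state: a=9, y=1

Evaluating condition: y <= a
y = 1, a = 9
Condition is True, so THEN branch executes
After ABS(y): a=9, y=1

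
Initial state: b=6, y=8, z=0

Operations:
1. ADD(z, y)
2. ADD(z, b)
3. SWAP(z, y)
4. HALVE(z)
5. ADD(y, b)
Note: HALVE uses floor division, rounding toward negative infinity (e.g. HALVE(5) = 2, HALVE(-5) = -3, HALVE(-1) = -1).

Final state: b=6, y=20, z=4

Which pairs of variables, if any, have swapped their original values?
None

Comparing initial and final values:
z: 0 → 4
b: 6 → 6
y: 8 → 20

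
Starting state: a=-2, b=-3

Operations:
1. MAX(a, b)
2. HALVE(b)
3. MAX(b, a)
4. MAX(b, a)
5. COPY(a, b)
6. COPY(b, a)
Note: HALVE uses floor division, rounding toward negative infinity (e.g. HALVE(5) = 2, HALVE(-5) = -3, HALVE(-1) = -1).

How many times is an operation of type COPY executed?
2

Counting COPY operations:
Step 5: COPY(a, b) ← COPY
Step 6: COPY(b, a) ← COPY
Total: 2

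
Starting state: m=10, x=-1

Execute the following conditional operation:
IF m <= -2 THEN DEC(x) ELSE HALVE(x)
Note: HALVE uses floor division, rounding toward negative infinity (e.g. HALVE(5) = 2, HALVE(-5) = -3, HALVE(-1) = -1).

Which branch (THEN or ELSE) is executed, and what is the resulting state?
Branch: ELSE, Final state: m=10, x=-1

Evaluating condition: m <= -2
m = 10
Condition is False, so ELSE branch executes
After HALVE(x): m=10, x=-1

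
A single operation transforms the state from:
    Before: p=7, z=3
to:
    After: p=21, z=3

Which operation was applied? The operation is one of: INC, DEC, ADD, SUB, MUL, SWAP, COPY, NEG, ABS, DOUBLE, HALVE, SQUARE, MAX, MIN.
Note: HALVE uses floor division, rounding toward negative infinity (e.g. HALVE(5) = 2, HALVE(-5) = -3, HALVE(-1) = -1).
MUL(p, z)

Analyzing the change:
Before: p=7, z=3
After: p=21, z=3
Variable p changed from 7 to 21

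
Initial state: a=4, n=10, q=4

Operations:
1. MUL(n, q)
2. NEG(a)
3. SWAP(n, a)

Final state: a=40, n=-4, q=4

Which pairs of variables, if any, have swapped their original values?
None

Comparing initial and final values:
a: 4 → 40
q: 4 → 4
n: 10 → -4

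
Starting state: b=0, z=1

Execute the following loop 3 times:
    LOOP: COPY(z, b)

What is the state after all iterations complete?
b=0, z=0

Iteration trace:
Start: b=0, z=1
After iteration 1: b=0, z=0
After iteration 2: b=0, z=0
After iteration 3: b=0, z=0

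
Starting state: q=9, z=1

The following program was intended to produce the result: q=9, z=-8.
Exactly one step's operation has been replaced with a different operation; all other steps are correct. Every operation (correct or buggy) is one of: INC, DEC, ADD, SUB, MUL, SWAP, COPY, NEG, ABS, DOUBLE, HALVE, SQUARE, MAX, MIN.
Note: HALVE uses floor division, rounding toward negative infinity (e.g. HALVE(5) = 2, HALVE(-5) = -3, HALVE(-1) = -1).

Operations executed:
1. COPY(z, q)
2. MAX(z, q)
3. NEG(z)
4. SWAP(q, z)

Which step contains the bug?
Step 4

Trace with buggy code:
Initial: q=9, z=1
After step 1: q=9, z=9
After step 2: q=9, z=9
After step 3: q=9, z=-9
After step 4: q=-9, z=9
Actual final q=-9, z=9 ≠ expected q=9, z=-8.
Step 4 is the only position where a single-operation replacement can produce the expected result.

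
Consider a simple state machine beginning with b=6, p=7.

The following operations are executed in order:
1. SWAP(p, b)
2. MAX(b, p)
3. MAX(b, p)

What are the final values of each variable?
{b: 7, p: 6}

Step-by-step execution:
Initial: b=6, p=7
After step 1 (SWAP(p, b)): b=7, p=6
After step 2 (MAX(b, p)): b=7, p=6
After step 3 (MAX(b, p)): b=7, p=6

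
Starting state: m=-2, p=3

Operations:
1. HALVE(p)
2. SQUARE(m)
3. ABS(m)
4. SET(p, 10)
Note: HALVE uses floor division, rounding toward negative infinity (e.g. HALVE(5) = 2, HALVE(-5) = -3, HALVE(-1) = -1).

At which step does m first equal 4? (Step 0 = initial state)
Step 2

Tracing m:
Initial: m = -2
After step 1: m = -2
After step 2: m = 4 ← first occurrence
After step 3: m = 4
After step 4: m = 4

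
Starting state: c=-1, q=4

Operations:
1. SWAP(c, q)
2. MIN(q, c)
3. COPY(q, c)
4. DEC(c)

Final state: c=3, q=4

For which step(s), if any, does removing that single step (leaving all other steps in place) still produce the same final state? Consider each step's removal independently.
Step(s) 2

Testing removal of each single step:
Without step 1: final = c=-2, q=-1 (different)
Without step 2: final = c=3, q=4 (same)
Without step 3: final = c=3, q=-1 (different)
Without step 4: final = c=4, q=4 (different)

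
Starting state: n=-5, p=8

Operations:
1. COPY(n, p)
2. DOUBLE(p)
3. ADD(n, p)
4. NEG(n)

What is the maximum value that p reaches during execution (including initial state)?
16

Values of p at each step:
Initial: p = 8
After step 1: p = 8
After step 2: p = 16 ← maximum
After step 3: p = 16
After step 4: p = 16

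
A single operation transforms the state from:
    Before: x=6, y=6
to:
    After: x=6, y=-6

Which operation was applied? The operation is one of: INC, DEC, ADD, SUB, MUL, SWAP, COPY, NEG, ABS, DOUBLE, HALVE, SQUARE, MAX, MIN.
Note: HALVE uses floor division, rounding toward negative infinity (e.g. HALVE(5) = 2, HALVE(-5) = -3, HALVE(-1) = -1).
NEG(y)

Analyzing the change:
Before: x=6, y=6
After: x=6, y=-6
Variable y changed from 6 to -6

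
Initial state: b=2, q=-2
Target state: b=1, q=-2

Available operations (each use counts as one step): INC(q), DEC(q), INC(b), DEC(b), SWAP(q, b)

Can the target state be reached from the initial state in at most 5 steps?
Yes

Path (1 step): DEC(b)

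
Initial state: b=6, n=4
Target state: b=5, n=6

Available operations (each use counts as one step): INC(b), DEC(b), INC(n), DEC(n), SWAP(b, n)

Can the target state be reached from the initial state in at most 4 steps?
Yes

Path (2 steps): INC(n) → SWAP(b, n)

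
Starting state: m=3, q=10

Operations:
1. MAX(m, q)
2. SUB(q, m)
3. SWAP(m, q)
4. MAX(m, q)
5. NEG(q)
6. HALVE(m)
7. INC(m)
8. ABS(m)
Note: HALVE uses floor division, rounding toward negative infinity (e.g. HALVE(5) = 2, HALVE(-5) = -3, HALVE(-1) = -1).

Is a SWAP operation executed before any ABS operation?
Yes

First SWAP: step 3
First ABS: step 8
Since 3 < 8, SWAP comes first.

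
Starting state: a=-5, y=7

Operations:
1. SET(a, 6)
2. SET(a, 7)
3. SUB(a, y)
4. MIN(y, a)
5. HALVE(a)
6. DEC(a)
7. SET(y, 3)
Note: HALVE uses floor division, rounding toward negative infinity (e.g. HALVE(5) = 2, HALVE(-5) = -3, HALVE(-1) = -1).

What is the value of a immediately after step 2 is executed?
a = 7

Tracing a through execution:
Initial: a = -5
After step 1 (SET(a, 6)): a = 6
After step 2 (SET(a, 7)): a = 7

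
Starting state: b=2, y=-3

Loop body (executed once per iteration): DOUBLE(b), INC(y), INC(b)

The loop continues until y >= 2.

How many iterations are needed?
5

Tracing iterations:
Initial: b=2, y=-3
After iteration 1: b=5, y=-2
After iteration 2: b=11, y=-1
After iteration 3: b=23, y=0
After iteration 4: b=47, y=1
After iteration 5: b=95, y=2
y >= 2 now holds, so the loop exits after 5 iterations.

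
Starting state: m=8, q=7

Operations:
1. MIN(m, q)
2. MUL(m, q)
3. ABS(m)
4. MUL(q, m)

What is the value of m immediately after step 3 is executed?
m = 49

Tracing m through execution:
Initial: m = 8
After step 1 (MIN(m, q)): m = 7
After step 2 (MUL(m, q)): m = 49
After step 3 (ABS(m)): m = 49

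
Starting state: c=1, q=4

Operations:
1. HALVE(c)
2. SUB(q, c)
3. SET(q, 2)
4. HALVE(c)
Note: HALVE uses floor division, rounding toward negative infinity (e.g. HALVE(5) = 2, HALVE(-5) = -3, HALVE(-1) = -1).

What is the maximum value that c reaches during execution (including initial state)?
1

Values of c at each step:
Initial: c = 1 ← maximum
After step 1: c = 0
After step 2: c = 0
After step 3: c = 0
After step 4: c = 0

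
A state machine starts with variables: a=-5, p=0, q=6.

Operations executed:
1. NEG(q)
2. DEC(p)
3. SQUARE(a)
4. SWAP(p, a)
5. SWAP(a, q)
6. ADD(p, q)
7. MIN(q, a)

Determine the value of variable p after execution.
p = 24

Tracing execution:
Step 1: NEG(q) → p = 0
Step 2: DEC(p) → p = -1
Step 3: SQUARE(a) → p = -1
Step 4: SWAP(p, a) → p = 25
Step 5: SWAP(a, q) → p = 25
Step 6: ADD(p, q) → p = 24
Step 7: MIN(q, a) → p = 24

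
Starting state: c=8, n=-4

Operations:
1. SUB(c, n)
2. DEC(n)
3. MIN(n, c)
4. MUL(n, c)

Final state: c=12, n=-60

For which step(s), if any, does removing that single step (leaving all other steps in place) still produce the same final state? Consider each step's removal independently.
Step(s) 3

Testing removal of each single step:
Without step 1: final = c=8, n=-40 (different)
Without step 2: final = c=12, n=-48 (different)
Without step 3: final = c=12, n=-60 (same)
Without step 4: final = c=12, n=-5 (different)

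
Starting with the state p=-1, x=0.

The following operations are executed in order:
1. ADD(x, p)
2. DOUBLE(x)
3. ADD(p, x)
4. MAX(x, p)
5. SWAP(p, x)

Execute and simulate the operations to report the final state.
{p: -2, x: -3}

Step-by-step execution:
Initial: p=-1, x=0
After step 1 (ADD(x, p)): p=-1, x=-1
After step 2 (DOUBLE(x)): p=-1, x=-2
After step 3 (ADD(p, x)): p=-3, x=-2
After step 4 (MAX(x, p)): p=-3, x=-2
After step 5 (SWAP(p, x)): p=-2, x=-3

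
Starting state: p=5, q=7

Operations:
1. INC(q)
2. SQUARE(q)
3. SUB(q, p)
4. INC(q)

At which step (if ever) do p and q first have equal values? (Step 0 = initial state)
Never

p and q never become equal during execution.

Comparing values at each step:
Initial: p=5, q=7
After step 1: p=5, q=8
After step 2: p=5, q=64
After step 3: p=5, q=59
After step 4: p=5, q=60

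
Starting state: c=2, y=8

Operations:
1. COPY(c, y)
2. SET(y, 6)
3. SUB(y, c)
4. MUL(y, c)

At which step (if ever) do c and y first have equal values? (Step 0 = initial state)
Step 1

c and y first become equal after step 1.

Comparing values at each step:
Initial: c=2, y=8
After step 1: c=8, y=8 ← equal!
After step 2: c=8, y=6
After step 3: c=8, y=-2
After step 4: c=8, y=-16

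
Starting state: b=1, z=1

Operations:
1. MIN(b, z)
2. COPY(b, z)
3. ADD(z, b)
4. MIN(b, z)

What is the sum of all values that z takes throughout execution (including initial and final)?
7

Values of z at each step:
Initial: z = 1
After step 1: z = 1
After step 2: z = 1
After step 3: z = 2
After step 4: z = 2
Sum = 1 + 1 + 1 + 2 + 2 = 7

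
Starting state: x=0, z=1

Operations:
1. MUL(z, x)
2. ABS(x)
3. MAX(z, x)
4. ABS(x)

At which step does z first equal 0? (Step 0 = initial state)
Step 1

Tracing z:
Initial: z = 1
After step 1: z = 0 ← first occurrence
After step 2: z = 0
After step 3: z = 0
After step 4: z = 0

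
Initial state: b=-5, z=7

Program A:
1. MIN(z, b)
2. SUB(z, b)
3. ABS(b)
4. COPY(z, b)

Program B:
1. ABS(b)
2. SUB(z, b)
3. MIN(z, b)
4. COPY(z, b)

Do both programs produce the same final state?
Yes

Program A final state: b=5, z=5
Program B final state: b=5, z=5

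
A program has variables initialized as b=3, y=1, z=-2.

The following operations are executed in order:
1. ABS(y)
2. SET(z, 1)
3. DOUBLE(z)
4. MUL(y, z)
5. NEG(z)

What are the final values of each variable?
{b: 3, y: 2, z: -2}

Step-by-step execution:
Initial: b=3, y=1, z=-2
After step 1 (ABS(y)): b=3, y=1, z=-2
After step 2 (SET(z, 1)): b=3, y=1, z=1
After step 3 (DOUBLE(z)): b=3, y=1, z=2
After step 4 (MUL(y, z)): b=3, y=2, z=2
After step 5 (NEG(z)): b=3, y=2, z=-2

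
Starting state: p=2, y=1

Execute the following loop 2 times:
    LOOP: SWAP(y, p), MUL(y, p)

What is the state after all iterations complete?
p=2, y=2

Iteration trace:
Start: p=2, y=1
After iteration 1: p=1, y=2
After iteration 2: p=2, y=2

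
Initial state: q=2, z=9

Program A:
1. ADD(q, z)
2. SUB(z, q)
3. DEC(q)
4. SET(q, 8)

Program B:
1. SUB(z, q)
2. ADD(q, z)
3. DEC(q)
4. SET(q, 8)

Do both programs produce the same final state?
No

Program A final state: q=8, z=-2
Program B final state: q=8, z=7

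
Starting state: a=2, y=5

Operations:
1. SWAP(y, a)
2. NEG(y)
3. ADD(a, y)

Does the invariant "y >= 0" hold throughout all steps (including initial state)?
No, violated after step 2

The invariant is violated after step 2.

State at each step:
Initial: a=2, y=5
After step 1: a=5, y=2
After step 2: a=5, y=-2
After step 3: a=3, y=-2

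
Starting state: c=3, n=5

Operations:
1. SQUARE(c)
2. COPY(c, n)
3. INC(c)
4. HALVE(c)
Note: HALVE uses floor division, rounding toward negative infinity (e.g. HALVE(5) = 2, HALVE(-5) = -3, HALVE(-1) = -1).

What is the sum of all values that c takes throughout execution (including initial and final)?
26

Values of c at each step:
Initial: c = 3
After step 1: c = 9
After step 2: c = 5
After step 3: c = 6
After step 4: c = 3
Sum = 3 + 9 + 5 + 6 + 3 = 26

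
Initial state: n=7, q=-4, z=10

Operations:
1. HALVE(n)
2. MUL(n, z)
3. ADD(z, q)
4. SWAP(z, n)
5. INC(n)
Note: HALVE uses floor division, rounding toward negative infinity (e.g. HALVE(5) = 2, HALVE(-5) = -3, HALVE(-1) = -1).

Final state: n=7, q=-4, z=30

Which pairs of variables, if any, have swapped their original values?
None

Comparing initial and final values:
z: 10 → 30
n: 7 → 7
q: -4 → -4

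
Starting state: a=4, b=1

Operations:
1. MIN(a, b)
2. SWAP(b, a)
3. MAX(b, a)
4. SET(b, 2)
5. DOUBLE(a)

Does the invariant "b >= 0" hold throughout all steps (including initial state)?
Yes

The invariant holds at every step.

State at each step:
Initial: a=4, b=1
After step 1: a=1, b=1
After step 2: a=1, b=1
After step 3: a=1, b=1
After step 4: a=1, b=2
After step 5: a=2, b=2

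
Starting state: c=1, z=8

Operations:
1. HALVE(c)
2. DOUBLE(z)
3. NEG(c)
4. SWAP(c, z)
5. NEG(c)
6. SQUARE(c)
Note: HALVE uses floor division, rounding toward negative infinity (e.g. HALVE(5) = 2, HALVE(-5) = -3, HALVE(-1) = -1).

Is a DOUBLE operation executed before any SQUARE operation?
Yes

First DOUBLE: step 2
First SQUARE: step 6
Since 2 < 6, DOUBLE comes first.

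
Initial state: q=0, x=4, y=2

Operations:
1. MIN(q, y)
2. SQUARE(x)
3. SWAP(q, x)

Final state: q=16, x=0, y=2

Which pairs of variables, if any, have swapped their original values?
None

Comparing initial and final values:
y: 2 → 2
q: 0 → 16
x: 4 → 0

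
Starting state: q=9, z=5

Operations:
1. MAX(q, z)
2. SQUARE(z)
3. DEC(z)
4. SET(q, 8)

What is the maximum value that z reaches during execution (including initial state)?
25

Values of z at each step:
Initial: z = 5
After step 1: z = 5
After step 2: z = 25 ← maximum
After step 3: z = 24
After step 4: z = 24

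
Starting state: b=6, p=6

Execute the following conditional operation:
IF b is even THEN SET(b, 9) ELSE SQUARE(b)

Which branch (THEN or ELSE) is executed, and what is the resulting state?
Branch: THEN, Final state: b=9, p=6

Evaluating condition: b is even
Condition is True, so THEN branch executes
After SET(b, 9): b=9, p=6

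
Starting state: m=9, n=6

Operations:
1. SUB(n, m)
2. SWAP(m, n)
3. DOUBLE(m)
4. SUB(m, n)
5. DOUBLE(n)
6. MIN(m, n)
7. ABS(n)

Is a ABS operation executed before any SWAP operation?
No

First ABS: step 7
First SWAP: step 2
Since 7 > 2, SWAP comes first.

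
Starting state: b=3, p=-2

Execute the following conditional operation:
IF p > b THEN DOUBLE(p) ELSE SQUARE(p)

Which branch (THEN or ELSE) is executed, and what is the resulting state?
Branch: ELSE, Final state: b=3, p=4

Evaluating condition: p > b
p = -2, b = 3
Condition is False, so ELSE branch executes
After SQUARE(p): b=3, p=4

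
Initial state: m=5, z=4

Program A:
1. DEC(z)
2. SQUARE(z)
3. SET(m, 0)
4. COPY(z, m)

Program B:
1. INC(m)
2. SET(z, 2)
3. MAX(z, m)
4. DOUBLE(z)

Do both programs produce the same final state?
No

Program A final state: m=0, z=0
Program B final state: m=6, z=12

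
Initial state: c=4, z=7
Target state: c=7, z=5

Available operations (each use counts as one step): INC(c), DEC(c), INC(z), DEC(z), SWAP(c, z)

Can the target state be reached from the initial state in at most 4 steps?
Yes

Path (2 steps): INC(c) → SWAP(c, z)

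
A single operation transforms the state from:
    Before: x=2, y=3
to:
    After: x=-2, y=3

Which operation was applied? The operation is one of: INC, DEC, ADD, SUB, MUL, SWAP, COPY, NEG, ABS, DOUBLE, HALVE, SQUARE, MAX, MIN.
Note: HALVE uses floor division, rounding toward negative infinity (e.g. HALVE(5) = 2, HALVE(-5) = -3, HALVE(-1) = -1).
NEG(x)

Analyzing the change:
Before: x=2, y=3
After: x=-2, y=3
Variable x changed from 2 to -2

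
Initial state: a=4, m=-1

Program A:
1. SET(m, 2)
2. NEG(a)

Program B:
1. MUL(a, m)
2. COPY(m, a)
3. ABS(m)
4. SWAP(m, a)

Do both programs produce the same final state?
No

Program A final state: a=-4, m=2
Program B final state: a=4, m=-4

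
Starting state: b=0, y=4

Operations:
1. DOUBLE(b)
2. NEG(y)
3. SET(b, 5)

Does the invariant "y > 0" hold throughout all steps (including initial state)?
No, violated after step 2

The invariant is violated after step 2.

State at each step:
Initial: b=0, y=4
After step 1: b=0, y=4
After step 2: b=0, y=-4
After step 3: b=5, y=-4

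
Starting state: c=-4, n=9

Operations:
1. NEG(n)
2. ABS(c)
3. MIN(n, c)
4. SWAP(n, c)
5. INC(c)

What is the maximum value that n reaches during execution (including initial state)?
9

Values of n at each step:
Initial: n = 9 ← maximum
After step 1: n = -9
After step 2: n = -9
After step 3: n = -9
After step 4: n = 4
After step 5: n = 4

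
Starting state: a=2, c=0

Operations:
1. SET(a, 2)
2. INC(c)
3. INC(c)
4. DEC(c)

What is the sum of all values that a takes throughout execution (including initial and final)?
10

Values of a at each step:
Initial: a = 2
After step 1: a = 2
After step 2: a = 2
After step 3: a = 2
After step 4: a = 2
Sum = 2 + 2 + 2 + 2 + 2 = 10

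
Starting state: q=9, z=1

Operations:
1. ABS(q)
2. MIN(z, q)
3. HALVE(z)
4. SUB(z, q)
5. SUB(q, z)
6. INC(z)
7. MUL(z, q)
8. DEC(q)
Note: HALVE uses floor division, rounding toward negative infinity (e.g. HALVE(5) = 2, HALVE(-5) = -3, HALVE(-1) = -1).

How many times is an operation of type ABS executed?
1

Counting ABS operations:
Step 1: ABS(q) ← ABS
Total: 1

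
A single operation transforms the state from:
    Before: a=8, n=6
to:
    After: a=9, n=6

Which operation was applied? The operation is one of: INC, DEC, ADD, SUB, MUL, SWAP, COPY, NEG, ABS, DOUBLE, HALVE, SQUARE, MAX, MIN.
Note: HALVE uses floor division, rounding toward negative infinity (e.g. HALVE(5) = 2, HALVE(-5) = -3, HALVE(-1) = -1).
INC(a)

Analyzing the change:
Before: a=8, n=6
After: a=9, n=6
Variable a changed from 8 to 9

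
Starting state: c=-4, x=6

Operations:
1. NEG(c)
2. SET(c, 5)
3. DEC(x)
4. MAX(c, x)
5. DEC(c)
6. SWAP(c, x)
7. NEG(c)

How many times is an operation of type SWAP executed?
1

Counting SWAP operations:
Step 6: SWAP(c, x) ← SWAP
Total: 1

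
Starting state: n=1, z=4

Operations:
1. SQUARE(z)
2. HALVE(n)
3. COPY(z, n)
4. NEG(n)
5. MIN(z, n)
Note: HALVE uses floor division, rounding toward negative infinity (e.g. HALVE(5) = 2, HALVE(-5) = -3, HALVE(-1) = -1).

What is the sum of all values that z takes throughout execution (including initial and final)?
36

Values of z at each step:
Initial: z = 4
After step 1: z = 16
After step 2: z = 16
After step 3: z = 0
After step 4: z = 0
After step 5: z = 0
Sum = 4 + 16 + 16 + 0 + 0 + 0 = 36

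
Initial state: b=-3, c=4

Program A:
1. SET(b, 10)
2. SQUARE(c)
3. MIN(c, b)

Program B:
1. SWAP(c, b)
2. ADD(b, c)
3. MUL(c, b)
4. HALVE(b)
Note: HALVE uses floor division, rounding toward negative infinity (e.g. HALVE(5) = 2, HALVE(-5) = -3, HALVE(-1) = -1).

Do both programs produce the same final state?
No

Program A final state: b=10, c=10
Program B final state: b=0, c=-3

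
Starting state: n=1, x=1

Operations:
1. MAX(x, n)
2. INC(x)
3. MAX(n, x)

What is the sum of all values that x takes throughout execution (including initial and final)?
6

Values of x at each step:
Initial: x = 1
After step 1: x = 1
After step 2: x = 2
After step 3: x = 2
Sum = 1 + 1 + 2 + 2 = 6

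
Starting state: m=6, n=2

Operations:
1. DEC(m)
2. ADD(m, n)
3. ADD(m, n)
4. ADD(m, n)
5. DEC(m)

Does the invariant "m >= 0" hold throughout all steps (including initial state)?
Yes

The invariant holds at every step.

State at each step:
Initial: m=6, n=2
After step 1: m=5, n=2
After step 2: m=7, n=2
After step 3: m=9, n=2
After step 4: m=11, n=2
After step 5: m=10, n=2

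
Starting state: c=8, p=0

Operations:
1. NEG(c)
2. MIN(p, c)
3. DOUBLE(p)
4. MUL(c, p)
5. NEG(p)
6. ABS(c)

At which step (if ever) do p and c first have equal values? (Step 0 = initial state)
Step 2

p and c first become equal after step 2.

Comparing values at each step:
Initial: p=0, c=8
After step 1: p=0, c=-8
After step 2: p=-8, c=-8 ← equal!
After step 3: p=-16, c=-8
After step 4: p=-16, c=128
After step 5: p=16, c=128
After step 6: p=16, c=128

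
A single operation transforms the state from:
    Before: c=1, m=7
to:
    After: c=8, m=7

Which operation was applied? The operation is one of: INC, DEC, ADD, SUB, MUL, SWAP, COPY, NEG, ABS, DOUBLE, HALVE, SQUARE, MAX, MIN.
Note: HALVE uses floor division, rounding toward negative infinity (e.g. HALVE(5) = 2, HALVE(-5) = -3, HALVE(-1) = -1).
ADD(c, m)

Analyzing the change:
Before: c=1, m=7
After: c=8, m=7
Variable c changed from 1 to 8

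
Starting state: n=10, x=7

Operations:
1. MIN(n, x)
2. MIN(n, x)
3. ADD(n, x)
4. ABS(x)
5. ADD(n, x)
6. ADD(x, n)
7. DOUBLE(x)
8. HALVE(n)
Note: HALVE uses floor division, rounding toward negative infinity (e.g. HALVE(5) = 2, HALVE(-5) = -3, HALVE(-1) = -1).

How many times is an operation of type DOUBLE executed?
1

Counting DOUBLE operations:
Step 7: DOUBLE(x) ← DOUBLE
Total: 1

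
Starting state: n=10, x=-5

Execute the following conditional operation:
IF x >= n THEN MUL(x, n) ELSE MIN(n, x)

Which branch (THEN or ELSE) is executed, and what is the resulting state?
Branch: ELSE, Final state: n=-5, x=-5

Evaluating condition: x >= n
x = -5, n = 10
Condition is False, so ELSE branch executes
After MIN(n, x): n=-5, x=-5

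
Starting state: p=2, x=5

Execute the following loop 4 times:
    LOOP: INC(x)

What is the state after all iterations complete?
p=2, x=9

Iteration trace:
Start: p=2, x=5
After iteration 1: p=2, x=6
After iteration 2: p=2, x=7
After iteration 3: p=2, x=8
After iteration 4: p=2, x=9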